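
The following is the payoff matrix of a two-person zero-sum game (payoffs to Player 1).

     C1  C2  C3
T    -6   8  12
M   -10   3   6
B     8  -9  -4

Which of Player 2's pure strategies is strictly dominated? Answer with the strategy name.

C2 holds Player 1's payoff strictly below C3 in every row: 8 < 12, 3 < 6, -9 < -4.
So C3 is strictly dominated for Player 2.

C3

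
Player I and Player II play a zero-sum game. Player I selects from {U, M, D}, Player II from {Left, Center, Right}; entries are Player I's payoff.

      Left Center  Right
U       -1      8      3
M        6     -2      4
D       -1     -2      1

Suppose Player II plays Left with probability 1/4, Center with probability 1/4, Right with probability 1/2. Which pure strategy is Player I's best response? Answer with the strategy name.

Expected payoff of U: (1/4)·(-1) + (1/4)·8 + (1/2)·3 = 13/4.
Expected payoff of M: (1/4)·6 + (1/4)·(-2) + (1/2)·4 = 3.
Expected payoff of D: (1/4)·(-1) + (1/4)·(-2) + (1/2)·1 = -1/4.
The largest is 13/4, so Player I's best response is U.

U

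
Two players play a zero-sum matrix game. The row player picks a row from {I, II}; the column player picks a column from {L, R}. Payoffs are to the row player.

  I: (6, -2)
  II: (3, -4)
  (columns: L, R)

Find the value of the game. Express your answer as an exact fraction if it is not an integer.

Row minima: I → -2, II → -4; maximin = -2.
Column maxima: L → 6, R → -2; minimax = -2.
Since maximin = minimax = -2, there is a saddle point and the value is -2.

-2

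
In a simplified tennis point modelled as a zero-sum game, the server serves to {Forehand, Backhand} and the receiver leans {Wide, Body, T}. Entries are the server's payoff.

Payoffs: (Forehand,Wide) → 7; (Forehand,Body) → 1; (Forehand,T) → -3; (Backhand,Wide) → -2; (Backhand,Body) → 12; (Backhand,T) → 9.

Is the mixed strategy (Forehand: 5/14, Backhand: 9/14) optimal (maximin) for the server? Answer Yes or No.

No

Against Wide this mix gives (5/14)·7 + (9/14)·(-2) = 17/14.
Against Body this mix gives (5/14)·1 + (9/14)·12 = 113/14.
Against T this mix gives (5/14)·(-3) + (9/14)·9 = 33/7.
The receiver will play Wide, holding the server to 17/14. Shifting weight toward the row that does better against Wide would raise this floor (the equalizing mix achieves 19/7 against both Wide and T), so the proposed strategy is not optimal.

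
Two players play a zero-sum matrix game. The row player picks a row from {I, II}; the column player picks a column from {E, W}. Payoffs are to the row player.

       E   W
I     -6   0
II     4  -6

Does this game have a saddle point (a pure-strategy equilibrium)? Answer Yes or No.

No

Row minima: I → -6, II → -6; maximin = -6.
Column maxima: E → 4, W → 0; minimax = 0.
-6 ≠ 0, so no pure-strategy equilibrium exists.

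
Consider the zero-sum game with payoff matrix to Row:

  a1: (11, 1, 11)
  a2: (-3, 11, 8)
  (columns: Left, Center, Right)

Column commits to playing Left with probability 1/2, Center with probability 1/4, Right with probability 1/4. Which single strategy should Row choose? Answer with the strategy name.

Expected payoff of a1: (1/2)·11 + (1/4)·1 + (1/4)·11 = 17/2.
Expected payoff of a2: (1/2)·(-3) + (1/4)·11 + (1/4)·8 = 13/4.
The largest is 17/2, so Row's best response is a1.

a1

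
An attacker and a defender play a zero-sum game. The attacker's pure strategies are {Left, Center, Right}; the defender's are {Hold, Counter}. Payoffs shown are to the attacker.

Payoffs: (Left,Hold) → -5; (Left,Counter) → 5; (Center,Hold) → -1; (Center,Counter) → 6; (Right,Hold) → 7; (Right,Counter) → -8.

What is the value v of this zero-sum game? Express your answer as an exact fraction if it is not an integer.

Row minima: Left → -5, Center → -1, Right → -8; maximin = -1.
Column maxima: Hold → 7, Counter → 6; minimax = 6.
-1 ≠ 6, so there is no saddle point; optimal play is mixed.
Left is strictly dominated by Center, so the attacker never plays it.
On the remaining 2×2 (Center, Right vs Hold, Counter):
Let the attacker play Center with probability p. Expected payoff against Hold: (-1)p + 7(1−p) = −8p + 7; against Counter: 6p + (-8)(1−p) = 14p − 8.
Setting these equal: −8p + 7 = 14p − 8 ⇒ −22p = -15 ⇒ p = 15/22, and the value is (-8)·(15/22) + 7 = 17/11.
For the defender: with q = P(Hold), equating Center's and Right's payoffs gives −7q + 6 = 15q − 8 ⇒ q = 7/11.

17/11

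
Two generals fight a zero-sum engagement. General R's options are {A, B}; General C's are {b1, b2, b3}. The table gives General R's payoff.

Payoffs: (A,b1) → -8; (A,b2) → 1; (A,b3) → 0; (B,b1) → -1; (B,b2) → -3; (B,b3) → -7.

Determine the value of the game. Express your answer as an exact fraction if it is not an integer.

-4

Row minima: A → -8, B → -7; maximin = -7.
Column maxima: b1 → -1, b2 → 1, b3 → 0; minimax = -1.
-7 ≠ -1, so there is no saddle point; optimal play is mixed.
b2 is strictly dominated by b3 (it gives General R strictly more in every row), so General C never plays it.
On the remaining 2×2 (A, B vs b1, b3):
Let General R play A with probability p. Expected payoff against b1: (-8)p + (-1)(1−p) = −7p − 1; against b3: 0p + (-7)(1−p) = 7p − 7.
Setting these equal: −7p − 1 = 7p − 7 ⇒ −14p = -6 ⇒ p = 3/7, and the value is (-7)·(3/7) − 1 = -4.
For General C: with q = P(b1), equating A's and B's payoffs gives −8q = 6q − 7 ⇒ q = 1/2.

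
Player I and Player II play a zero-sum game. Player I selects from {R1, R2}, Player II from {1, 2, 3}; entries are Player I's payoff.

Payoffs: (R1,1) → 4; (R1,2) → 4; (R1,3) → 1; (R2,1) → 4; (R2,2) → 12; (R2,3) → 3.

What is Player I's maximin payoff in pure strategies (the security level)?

3

Row minima: R1 → 1, R2 → 3.
The best of these is 3.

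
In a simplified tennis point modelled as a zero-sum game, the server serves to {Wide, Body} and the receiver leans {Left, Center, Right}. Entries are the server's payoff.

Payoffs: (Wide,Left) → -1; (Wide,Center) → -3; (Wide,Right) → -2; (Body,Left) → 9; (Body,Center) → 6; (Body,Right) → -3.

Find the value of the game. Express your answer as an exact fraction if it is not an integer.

Row minima: Wide → -3, Body → -3; maximin = -3.
Column maxima: Left → 9, Center → 6, Right → -2; minimax = -2.
-3 ≠ -2, so there is no saddle point; optimal play is mixed.
Left is strictly dominated by Center (it gives the server strictly more in every row), so the receiver never plays it.
On the remaining 2×2 (Wide, Body vs Center, Right):
Let the server play Wide with probability p. Expected payoff against Center: (-3)p + 6(1−p) = −9p + 6; against Right: (-2)p + (-3)(1−p) = p − 3.
Setting these equal: −9p + 6 = p − 3 ⇒ −10p = -9 ⇒ p = 9/10, and the value is (-9)·(9/10) + 6 = -21/10.
For the receiver: with q = P(Center), equating Wide's and Body's payoffs gives −q − 2 = 9q − 3 ⇒ q = 1/10.

-21/10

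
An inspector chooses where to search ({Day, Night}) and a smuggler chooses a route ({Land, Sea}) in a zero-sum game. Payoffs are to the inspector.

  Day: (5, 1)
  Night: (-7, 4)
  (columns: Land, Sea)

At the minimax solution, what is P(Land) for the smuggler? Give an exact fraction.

1/5

Row minima: Day → 1, Night → -7; maximin = 1.
Column maxima: Land → 5, Sea → 4; minimax = 4.
1 ≠ 4, so there is no saddle point; optimal play is mixed.
Let the inspector play Day with probability p. Expected payoff against Land: 5p + (-7)(1−p) = 12p − 7; against Sea: 1p + 4(1−p) = −3p + 4.
Setting these equal: 12p − 7 = −3p + 4 ⇒ 15p = 11 ⇒ p = 11/15, and the value is (12)·(11/15) − 7 = 9/5.
For the smuggler: with q = P(Land), equating Day's and Night's payoffs gives 4q + 1 = −11q + 4 ⇒ q = 1/5.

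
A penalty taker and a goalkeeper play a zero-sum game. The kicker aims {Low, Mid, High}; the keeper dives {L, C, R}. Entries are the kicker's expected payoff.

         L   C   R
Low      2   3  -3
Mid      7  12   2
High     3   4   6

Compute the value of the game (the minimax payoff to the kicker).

9/2

Row minima: Low → -3, Mid → 2, High → 3; maximin = 3.
Column maxima: L → 7, C → 12, R → 6; minimax = 6.
3 ≠ 6, so there is no saddle point; optimal play is mixed.
Low is strictly dominated by Mid, so the kicker never plays it.
C is strictly dominated by L (it gives the kicker strictly more in every row), so the keeper never plays it.
On the remaining 2×2 (Mid, High vs L, R):
Let the kicker play Mid with probability p. Expected payoff against L: 7p + 3(1−p) = 4p + 3; against R: 2p + 6(1−p) = −4p + 6.
Setting these equal: 4p + 3 = −4p + 6 ⇒ 8p = 3 ⇒ p = 3/8, and the value is (4)·(3/8) + 3 = 9/2.
For the keeper: with q = P(L), equating Mid's and High's payoffs gives 5q + 2 = −3q + 6 ⇒ q = 1/2.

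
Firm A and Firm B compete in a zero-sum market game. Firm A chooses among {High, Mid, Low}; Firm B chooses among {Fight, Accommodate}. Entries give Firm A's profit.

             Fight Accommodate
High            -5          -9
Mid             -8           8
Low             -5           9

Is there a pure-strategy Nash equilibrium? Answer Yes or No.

Yes

Row minima: High → -9, Mid → -8, Low → -5; maximin = -5.
Column maxima: Fight → -5, Accommodate → 9; minimax = -5.
maximin = minimax = -5, so a saddle point exists.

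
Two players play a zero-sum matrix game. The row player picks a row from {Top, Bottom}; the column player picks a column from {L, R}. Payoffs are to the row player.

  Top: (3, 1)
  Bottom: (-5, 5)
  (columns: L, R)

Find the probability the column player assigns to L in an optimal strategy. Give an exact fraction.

1/3

Row minima: Top → 1, Bottom → -5; maximin = 1.
Column maxima: L → 3, R → 5; minimax = 3.
1 ≠ 3, so there is no saddle point; optimal play is mixed.
Let the row player play Top with probability p. Expected payoff against L: 3p + (-5)(1−p) = 8p − 5; against R: 1p + 5(1−p) = −4p + 5.
Setting these equal: 8p − 5 = −4p + 5 ⇒ 12p = 10 ⇒ p = 5/6, and the value is (8)·(5/6) − 5 = 5/3.
For the column player: with q = P(L), equating Top's and Bottom's payoffs gives 2q + 1 = −10q + 5 ⇒ q = 1/3.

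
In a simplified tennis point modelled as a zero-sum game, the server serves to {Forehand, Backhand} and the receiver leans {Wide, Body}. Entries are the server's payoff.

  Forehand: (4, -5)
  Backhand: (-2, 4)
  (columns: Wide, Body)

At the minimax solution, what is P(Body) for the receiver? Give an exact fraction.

Row minima: Forehand → -5, Backhand → -2; maximin = -2.
Column maxima: Wide → 4, Body → 4; minimax = 4.
-2 ≠ 4, so there is no saddle point; optimal play is mixed.
Let the server play Forehand with probability p. Expected payoff against Wide: 4p + (-2)(1−p) = 6p − 2; against Body: (-5)p + 4(1−p) = −9p + 4.
Setting these equal: 6p − 2 = −9p + 4 ⇒ 15p = 6 ⇒ p = 2/5, and the value is (6)·(2/5) − 2 = 2/5.
For the receiver: with q = P(Wide), equating Forehand's and Backhand's payoffs gives 9q − 5 = −6q + 4 ⇒ q = 3/5.

2/5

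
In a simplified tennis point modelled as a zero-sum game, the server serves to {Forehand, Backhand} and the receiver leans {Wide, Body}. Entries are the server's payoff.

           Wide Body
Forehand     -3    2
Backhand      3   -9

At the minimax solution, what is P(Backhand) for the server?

5/17

Row minima: Forehand → -3, Backhand → -9; maximin = -3.
Column maxima: Wide → 3, Body → 2; minimax = 2.
-3 ≠ 2, so there is no saddle point; optimal play is mixed.
Let the server play Forehand with probability p. Expected payoff against Wide: (-3)p + 3(1−p) = −6p + 3; against Body: 2p + (-9)(1−p) = 11p − 9.
Setting these equal: −6p + 3 = 11p − 9 ⇒ −17p = -12 ⇒ p = 12/17, and the value is (-6)·(12/17) + 3 = -21/17.
For the receiver: with q = P(Wide), equating Forehand's and Backhand's payoffs gives −5q + 2 = 12q − 9 ⇒ q = 11/17.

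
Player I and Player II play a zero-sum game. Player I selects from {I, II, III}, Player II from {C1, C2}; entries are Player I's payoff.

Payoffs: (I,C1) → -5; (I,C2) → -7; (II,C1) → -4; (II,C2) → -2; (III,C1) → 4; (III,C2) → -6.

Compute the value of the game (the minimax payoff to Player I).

Row minima: I → -7, II → -4, III → -6; maximin = -4.
Column maxima: C1 → 4, C2 → -2; minimax = -2.
-4 ≠ -2, so there is no saddle point; optimal play is mixed.
I is strictly dominated by II, so Player I never plays it.
On the remaining 2×2 (II, III vs C1, C2):
Let Player I play II with probability p. Expected payoff against C1: (-4)p + 4(1−p) = −8p + 4; against C2: (-2)p + (-6)(1−p) = 4p − 6.
Setting these equal: −8p + 4 = 4p − 6 ⇒ −12p = -10 ⇒ p = 5/6, and the value is (-8)·(5/6) + 4 = -8/3.
For Player II: with q = P(C1), equating II's and III's payoffs gives −2q − 2 = 10q − 6 ⇒ q = 1/3.

-8/3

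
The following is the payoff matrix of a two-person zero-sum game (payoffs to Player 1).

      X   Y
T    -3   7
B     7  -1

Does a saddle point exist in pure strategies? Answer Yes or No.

Row minima: T → -3, B → -1; maximin = -1.
Column maxima: X → 7, Y → 7; minimax = 7.
-1 ≠ 7, so no pure-strategy equilibrium exists.

No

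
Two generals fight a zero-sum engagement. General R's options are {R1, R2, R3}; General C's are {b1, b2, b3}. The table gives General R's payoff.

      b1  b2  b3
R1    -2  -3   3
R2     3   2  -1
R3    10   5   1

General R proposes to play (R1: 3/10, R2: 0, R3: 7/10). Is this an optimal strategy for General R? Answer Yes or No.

No

Against b1 this mix gives (3/10)·(-2) + (7/10)·10 = 32/5.
Against b2 this mix gives (3/10)·(-3) + (7/10)·5 = 13/5.
Against b3 this mix gives (3/10)·3 + (7/10)·1 = 8/5.
General C will play b3, holding General R to 8/5. Shifting weight toward the row that does better against b3 would raise this floor (the equalizing mix achieves 9/5 against both b3 and b2), so the proposed strategy is not optimal.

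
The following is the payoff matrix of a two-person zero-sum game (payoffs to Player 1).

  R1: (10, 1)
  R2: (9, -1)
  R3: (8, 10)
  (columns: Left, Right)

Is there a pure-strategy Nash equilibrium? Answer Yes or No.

Row minima: R1 → 1, R2 → -1, R3 → 8; maximin = 8.
Column maxima: Left → 10, Right → 10; minimax = 10.
8 ≠ 10, so no pure-strategy equilibrium exists.

No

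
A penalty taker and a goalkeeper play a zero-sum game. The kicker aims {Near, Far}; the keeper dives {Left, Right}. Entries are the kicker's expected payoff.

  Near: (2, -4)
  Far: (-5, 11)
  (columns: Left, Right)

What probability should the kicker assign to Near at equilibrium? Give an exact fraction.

Row minima: Near → -4, Far → -5; maximin = -4.
Column maxima: Left → 2, Right → 11; minimax = 2.
-4 ≠ 2, so there is no saddle point; optimal play is mixed.
Let the kicker play Near with probability p. Expected payoff against Left: 2p + (-5)(1−p) = 7p − 5; against Right: (-4)p + 11(1−p) = −15p + 11.
Setting these equal: 7p − 5 = −15p + 11 ⇒ 22p = 16 ⇒ p = 8/11, and the value is (7)·(8/11) − 5 = 1/11.
For the keeper: with q = P(Left), equating Near's and Far's payoffs gives 6q − 4 = −16q + 11 ⇒ q = 15/22.

8/11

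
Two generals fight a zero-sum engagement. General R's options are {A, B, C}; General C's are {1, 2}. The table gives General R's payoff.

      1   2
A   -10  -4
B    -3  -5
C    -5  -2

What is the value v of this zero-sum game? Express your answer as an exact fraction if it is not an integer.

Row minima: A → -10, B → -5, C → -5; maximin = -5.
Column maxima: 1 → -3, 2 → -2; minimax = -3.
-5 ≠ -3, so there is no saddle point; optimal play is mixed.
A is strictly dominated by C, so General R never plays it.
On the remaining 2×2 (B, C vs 1, 2):
Let General R play B with probability p. Expected payoff against 1: (-3)p + (-5)(1−p) = 2p − 5; against 2: (-5)p + (-2)(1−p) = −3p − 2.
Setting these equal: 2p − 5 = −3p − 2 ⇒ 5p = 3 ⇒ p = 3/5, and the value is (2)·(3/5) − 5 = -19/5.
For General C: with q = P(1), equating B's and C's payoffs gives 2q − 5 = −3q − 2 ⇒ q = 3/5.

-19/5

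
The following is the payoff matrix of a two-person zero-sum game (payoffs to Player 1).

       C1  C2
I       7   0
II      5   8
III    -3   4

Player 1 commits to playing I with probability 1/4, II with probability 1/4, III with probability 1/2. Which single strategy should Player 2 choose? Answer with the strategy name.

C1

If Player 2 plays C1, Player 1's expected payoff is (1/4)·7 + (1/4)·5 + (1/2)·(-3) = 3/2.
If Player 2 plays C2, Player 1's expected payoff is (1/4)·0 + (1/4)·8 + (1/2)·4 = 4.
Player 2 minimizes Player 1's payoff; the smallest is 3/2, so the best response is C1.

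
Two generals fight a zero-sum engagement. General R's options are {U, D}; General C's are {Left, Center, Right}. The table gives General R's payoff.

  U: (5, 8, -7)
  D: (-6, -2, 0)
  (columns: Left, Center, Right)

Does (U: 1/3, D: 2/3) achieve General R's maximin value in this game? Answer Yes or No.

Against Left this mix gives (1/3)·5 + (2/3)·(-6) = -7/3.
Against Center this mix gives (1/3)·8 + (2/3)·(-2) = 4/3.
Against Right this mix gives (1/3)·(-7) + (2/3)·0 = -7/3.
All of General C's active replies (Left, Right) yield -7/3, and no column does worse for General R. The mix makes General C indifferent and guarantees -7/3, so it is optimal.

Yes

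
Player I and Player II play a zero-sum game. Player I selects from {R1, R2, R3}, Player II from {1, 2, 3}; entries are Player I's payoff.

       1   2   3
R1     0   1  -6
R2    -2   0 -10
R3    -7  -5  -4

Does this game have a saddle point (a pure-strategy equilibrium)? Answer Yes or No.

Row minima: R1 → -6, R2 → -10, R3 → -7; maximin = -6.
Column maxima: 1 → 0, 2 → 1, 3 → -4; minimax = -4.
-6 ≠ -4, so no pure-strategy equilibrium exists.

No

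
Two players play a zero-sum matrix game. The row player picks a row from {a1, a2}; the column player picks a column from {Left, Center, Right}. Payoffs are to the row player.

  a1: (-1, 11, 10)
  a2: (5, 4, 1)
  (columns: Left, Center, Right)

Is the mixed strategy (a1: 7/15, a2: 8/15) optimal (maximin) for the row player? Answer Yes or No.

Against Left this mix gives (7/15)·(-1) + (8/15)·5 = 11/5.
Against Center this mix gives (7/15)·11 + (8/15)·4 = 109/15.
Against Right this mix gives (7/15)·10 + (8/15)·1 = 26/5.
The column player will play Left, holding the row player to 11/5. Shifting weight toward the row that does better against Left would raise this floor (the equalizing mix achieves 17/5 against both Left and Right), so the proposed strategy is not optimal.

No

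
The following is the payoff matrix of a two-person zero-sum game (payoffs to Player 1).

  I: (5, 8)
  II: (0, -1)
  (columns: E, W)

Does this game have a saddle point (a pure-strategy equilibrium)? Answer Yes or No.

Row minima: I → 5, II → -1; maximin = 5.
Column maxima: E → 5, W → 8; minimax = 5.
maximin = minimax = 5, so a saddle point exists.

Yes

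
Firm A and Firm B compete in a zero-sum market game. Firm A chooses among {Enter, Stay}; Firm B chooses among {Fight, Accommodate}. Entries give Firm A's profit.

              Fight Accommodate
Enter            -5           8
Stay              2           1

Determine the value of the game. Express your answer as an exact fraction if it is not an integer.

3/2

Row minima: Enter → -5, Stay → 1; maximin = 1.
Column maxima: Fight → 2, Accommodate → 8; minimax = 2.
1 ≠ 2, so there is no saddle point; optimal play is mixed.
Let Firm A play Enter with probability p. Expected payoff against Fight: (-5)p + 2(1−p) = −7p + 2; against Accommodate: 8p + 1(1−p) = 7p + 1.
Setting these equal: −7p + 2 = 7p + 1 ⇒ −14p = -1 ⇒ p = 1/14, and the value is (-7)·(1/14) + 2 = 3/2.
For Firm B: with q = P(Fight), equating Enter's and Stay's payoffs gives −13q + 8 = q + 1 ⇒ q = 1/2.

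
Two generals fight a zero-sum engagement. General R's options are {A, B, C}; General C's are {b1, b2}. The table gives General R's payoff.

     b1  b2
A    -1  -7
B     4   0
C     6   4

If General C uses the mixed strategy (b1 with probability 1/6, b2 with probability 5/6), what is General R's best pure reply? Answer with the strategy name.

C

Expected payoff of A: (1/6)·(-1) + (5/6)·(-7) = -6.
Expected payoff of B: (1/6)·4 + (5/6)·0 = 2/3.
Expected payoff of C: (1/6)·6 + (5/6)·4 = 13/3.
The largest is 13/3, so General R's best response is C.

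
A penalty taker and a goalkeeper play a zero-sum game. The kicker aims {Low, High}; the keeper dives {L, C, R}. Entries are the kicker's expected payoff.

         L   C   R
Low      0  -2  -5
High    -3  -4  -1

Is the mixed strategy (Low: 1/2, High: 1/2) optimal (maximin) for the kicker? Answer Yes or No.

Yes

Against L this mix gives (1/2)·0 + (1/2)·(-3) = -3/2.
Against C this mix gives (1/2)·(-2) + (1/2)·(-4) = -3.
Against R this mix gives (1/2)·(-5) + (1/2)·(-1) = -3.
All of the keeper's active replies (C, R) yield -3, and no column does worse for the kicker. The mix makes the keeper indifferent and guarantees -3, so it is optimal.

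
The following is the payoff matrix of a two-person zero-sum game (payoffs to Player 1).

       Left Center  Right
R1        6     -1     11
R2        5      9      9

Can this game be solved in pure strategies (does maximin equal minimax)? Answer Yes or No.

Row minima: R1 → -1, R2 → 5; maximin = 5.
Column maxima: Left → 6, Center → 9, Right → 11; minimax = 6.
5 ≠ 6, so no pure-strategy equilibrium exists.

No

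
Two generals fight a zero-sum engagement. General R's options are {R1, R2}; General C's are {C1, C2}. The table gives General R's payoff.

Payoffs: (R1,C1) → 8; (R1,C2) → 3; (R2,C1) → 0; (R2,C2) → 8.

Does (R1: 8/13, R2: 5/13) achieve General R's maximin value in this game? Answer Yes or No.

Yes

Against C1 this mix gives (8/13)·8 + (5/13)·0 = 64/13.
Against C2 this mix gives (8/13)·3 + (5/13)·8 = 64/13.
All of General C's active replies (C1, C2) yield 64/13, and no column does worse for General R. The mix makes General C indifferent and guarantees 64/13, so it is optimal.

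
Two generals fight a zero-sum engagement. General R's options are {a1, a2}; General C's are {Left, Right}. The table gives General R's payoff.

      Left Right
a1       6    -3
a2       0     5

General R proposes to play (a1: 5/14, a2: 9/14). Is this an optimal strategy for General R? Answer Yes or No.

Against Left this mix gives (5/14)·6 + (9/14)·0 = 15/7.
Against Right this mix gives (5/14)·(-3) + (9/14)·5 = 15/7.
All of General C's active replies (Left, Right) yield 15/7, and no column does worse for General R. The mix makes General C indifferent and guarantees 15/7, so it is optimal.

Yes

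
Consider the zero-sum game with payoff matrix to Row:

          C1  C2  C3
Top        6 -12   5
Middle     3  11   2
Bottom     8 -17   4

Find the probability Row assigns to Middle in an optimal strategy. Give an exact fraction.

Row minima: Top → -12, Middle → 2, Bottom → -17; maximin = 2.
Column maxima: C1 → 8, C2 → 11, C3 → 5; minimax = 5.
2 ≠ 5, so there is no saddle point; optimal play is mixed.
C1 is strictly dominated by C3 (it gives Row strictly more in every row), so Column never plays it.
With C1 eliminated, Bottom is strictly dominated by Top (Top gives Row strictly more in every remaining column), so Row never plays it.
On the remaining 2×2 (Top, Middle vs C2, C3):
Let Row play Top with probability p. Expected payoff against C2: (-12)p + 11(1−p) = −23p + 11; against C3: 5p + 2(1−p) = 3p + 2.
Setting these equal: −23p + 11 = 3p + 2 ⇒ −26p = -9 ⇒ p = 9/26, and the value is (-23)·(9/26) + 11 = 79/26.
For Column: with q = P(C2), equating Top's and Middle's payoffs gives −17q + 5 = 9q + 2 ⇒ q = 3/26.

17/26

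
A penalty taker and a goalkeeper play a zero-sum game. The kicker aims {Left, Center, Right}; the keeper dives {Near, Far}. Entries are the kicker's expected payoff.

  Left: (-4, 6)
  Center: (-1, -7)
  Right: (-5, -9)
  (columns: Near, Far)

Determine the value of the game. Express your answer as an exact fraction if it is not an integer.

Row minima: Left → -4, Center → -7, Right → -9; maximin = -4.
Column maxima: Near → -1, Far → 6; minimax = -1.
-4 ≠ -1, so there is no saddle point; optimal play is mixed.
Right is strictly dominated by Left, so the kicker never plays it.
On the remaining 2×2 (Left, Center vs Near, Far):
Let the kicker play Left with probability p. Expected payoff against Near: (-4)p + (-1)(1−p) = −3p − 1; against Far: 6p + (-7)(1−p) = 13p − 7.
Setting these equal: −3p − 1 = 13p − 7 ⇒ −16p = -6 ⇒ p = 3/8, and the value is (-3)·(3/8) − 1 = -17/8.
For the keeper: with q = P(Near), equating Left's and Center's payoffs gives −10q + 6 = 6q − 7 ⇒ q = 13/16.

-17/8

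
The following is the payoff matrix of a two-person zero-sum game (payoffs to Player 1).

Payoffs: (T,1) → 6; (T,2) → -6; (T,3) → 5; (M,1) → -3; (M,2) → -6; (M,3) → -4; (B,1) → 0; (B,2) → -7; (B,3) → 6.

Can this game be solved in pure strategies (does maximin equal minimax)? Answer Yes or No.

Yes

Row minima: T → -6, M → -6, B → -7; maximin = -6.
Column maxima: 1 → 6, 2 → -6, 3 → 6; minimax = -6.
maximin = minimax = -6, so a saddle point exists.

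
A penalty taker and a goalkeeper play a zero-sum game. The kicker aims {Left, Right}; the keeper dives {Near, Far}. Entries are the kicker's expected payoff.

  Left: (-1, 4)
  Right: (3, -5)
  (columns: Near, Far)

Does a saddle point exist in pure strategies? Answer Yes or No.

No

Row minima: Left → -1, Right → -5; maximin = -1.
Column maxima: Near → 3, Far → 4; minimax = 3.
-1 ≠ 3, so no pure-strategy equilibrium exists.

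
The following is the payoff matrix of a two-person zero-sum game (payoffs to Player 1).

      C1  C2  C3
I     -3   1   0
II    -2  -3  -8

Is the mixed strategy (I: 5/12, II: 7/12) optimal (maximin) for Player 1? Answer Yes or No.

No

Against C1 this mix gives (5/12)·(-3) + (7/12)·(-2) = -29/12.
Against C2 this mix gives (5/12)·1 + (7/12)·(-3) = -4/3.
Against C3 this mix gives (5/12)·0 + (7/12)·(-8) = -14/3.
Player 2 will play C3, holding Player 1 to -14/3. Shifting weight toward the row that does better against C3 would raise this floor (the equalizing mix achieves -8/3 against both C3 and C1), so the proposed strategy is not optimal.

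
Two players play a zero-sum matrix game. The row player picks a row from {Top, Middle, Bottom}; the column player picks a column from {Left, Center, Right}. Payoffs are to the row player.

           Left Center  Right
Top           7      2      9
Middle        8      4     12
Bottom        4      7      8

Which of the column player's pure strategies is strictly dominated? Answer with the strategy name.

Right

Left holds the row player's payoff strictly below Right in every row: 7 < 9, 8 < 12, 4 < 8.
So Right is strictly dominated for the column player.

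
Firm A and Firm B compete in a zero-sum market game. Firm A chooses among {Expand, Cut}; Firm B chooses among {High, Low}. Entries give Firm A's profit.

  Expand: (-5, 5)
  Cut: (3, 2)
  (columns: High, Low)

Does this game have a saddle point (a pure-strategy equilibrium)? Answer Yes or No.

No

Row minima: Expand → -5, Cut → 2; maximin = 2.
Column maxima: High → 3, Low → 5; minimax = 3.
2 ≠ 3, so no pure-strategy equilibrium exists.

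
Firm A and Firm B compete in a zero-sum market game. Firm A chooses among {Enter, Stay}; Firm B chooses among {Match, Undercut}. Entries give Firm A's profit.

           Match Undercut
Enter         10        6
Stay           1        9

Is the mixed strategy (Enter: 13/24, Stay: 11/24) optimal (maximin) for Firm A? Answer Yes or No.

No

Against Match this mix gives (13/24)·10 + (11/24)·1 = 47/8.
Against Undercut this mix gives (13/24)·6 + (11/24)·9 = 59/8.
Firm B will play Match, holding Firm A to 47/8. Shifting weight toward the row that does better against Match would raise this floor (the equalizing mix achieves 7 against both Match and Undercut), so the proposed strategy is not optimal.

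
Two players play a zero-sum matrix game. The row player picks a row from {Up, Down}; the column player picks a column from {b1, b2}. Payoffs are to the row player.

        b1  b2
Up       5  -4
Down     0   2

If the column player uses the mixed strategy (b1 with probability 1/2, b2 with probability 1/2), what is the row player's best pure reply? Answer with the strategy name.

Expected payoff of Up: (1/2)·5 + (1/2)·(-4) = 1/2.
Expected payoff of Down: (1/2)·0 + (1/2)·2 = 1.
The largest is 1, so the row player's best response is Down.

Down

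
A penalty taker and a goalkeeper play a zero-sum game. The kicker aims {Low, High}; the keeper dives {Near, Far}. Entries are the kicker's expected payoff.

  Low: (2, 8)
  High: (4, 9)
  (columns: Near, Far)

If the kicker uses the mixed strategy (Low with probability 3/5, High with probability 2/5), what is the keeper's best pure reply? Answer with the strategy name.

Near

If the keeper plays Near, the kicker's expected payoff is (3/5)·2 + (2/5)·4 = 14/5.
If the keeper plays Far, the kicker's expected payoff is (3/5)·8 + (2/5)·9 = 42/5.
The keeper minimizes the kicker's payoff; the smallest is 14/5, so the best response is Near.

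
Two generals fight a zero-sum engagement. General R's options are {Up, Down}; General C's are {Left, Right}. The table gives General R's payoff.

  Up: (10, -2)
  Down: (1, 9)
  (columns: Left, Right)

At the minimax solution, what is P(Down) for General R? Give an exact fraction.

3/5

Row minima: Up → -2, Down → 1; maximin = 1.
Column maxima: Left → 10, Right → 9; minimax = 9.
1 ≠ 9, so there is no saddle point; optimal play is mixed.
Let General R play Up with probability p. Expected payoff against Left: 10p + 1(1−p) = 9p + 1; against Right: (-2)p + 9(1−p) = −11p + 9.
Setting these equal: 9p + 1 = −11p + 9 ⇒ 20p = 8 ⇒ p = 2/5, and the value is (9)·(2/5) + 1 = 23/5.
For General C: with q = P(Left), equating Up's and Down's payoffs gives 12q − 2 = −8q + 9 ⇒ q = 11/20.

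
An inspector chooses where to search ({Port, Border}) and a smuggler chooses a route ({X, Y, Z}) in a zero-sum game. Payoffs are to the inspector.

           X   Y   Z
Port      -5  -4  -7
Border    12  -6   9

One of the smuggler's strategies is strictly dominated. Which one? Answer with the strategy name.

Z holds the inspector's payoff strictly below X in every row: -7 < -5, 9 < 12.
So X is strictly dominated for the smuggler.

X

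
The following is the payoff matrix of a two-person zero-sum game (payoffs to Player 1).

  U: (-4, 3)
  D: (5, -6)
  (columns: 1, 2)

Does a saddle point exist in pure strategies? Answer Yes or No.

No

Row minima: U → -4, D → -6; maximin = -4.
Column maxima: 1 → 5, 2 → 3; minimax = 3.
-4 ≠ 3, so no pure-strategy equilibrium exists.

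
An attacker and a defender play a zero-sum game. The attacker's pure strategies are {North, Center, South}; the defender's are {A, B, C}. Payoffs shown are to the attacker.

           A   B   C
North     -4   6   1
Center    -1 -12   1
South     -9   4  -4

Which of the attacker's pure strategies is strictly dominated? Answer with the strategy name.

South

North gives a strictly higher payoff than South against every column: -4 > -9, 6 > 4, 1 > -4.
So South is strictly dominated and the attacker never plays it.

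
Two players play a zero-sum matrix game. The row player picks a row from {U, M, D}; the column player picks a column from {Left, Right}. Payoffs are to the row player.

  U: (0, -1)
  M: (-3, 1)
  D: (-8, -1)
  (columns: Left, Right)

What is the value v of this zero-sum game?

Row minima: U → -1, M → -3, D → -8; maximin = -1.
Column maxima: Left → 0, Right → 1; minimax = 0.
-1 ≠ 0, so there is no saddle point; optimal play is mixed.
D is strictly dominated by M, so the row player never plays it.
On the remaining 2×2 (U, M vs Left, Right):
Let the row player play U with probability p. Expected payoff against Left: 0p + (-3)(1−p) = 3p − 3; against Right: (-1)p + 1(1−p) = −2p + 1.
Setting these equal: 3p − 3 = −2p + 1 ⇒ 5p = 4 ⇒ p = 4/5, and the value is (3)·(4/5) − 3 = -3/5.
For the column player: with q = P(Left), equating U's and M's payoffs gives q − 1 = −4q + 1 ⇒ q = 2/5.

-3/5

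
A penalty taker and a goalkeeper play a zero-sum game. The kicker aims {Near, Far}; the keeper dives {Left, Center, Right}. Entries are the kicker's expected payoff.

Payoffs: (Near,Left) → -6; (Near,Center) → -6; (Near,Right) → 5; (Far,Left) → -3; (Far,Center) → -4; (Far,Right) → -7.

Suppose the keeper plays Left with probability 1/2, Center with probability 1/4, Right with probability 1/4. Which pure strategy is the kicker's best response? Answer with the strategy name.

Expected payoff of Near: (1/2)·(-6) + (1/4)·(-6) + (1/4)·5 = -13/4.
Expected payoff of Far: (1/2)·(-3) + (1/4)·(-4) + (1/4)·(-7) = -17/4.
The largest is -13/4, so the kicker's best response is Near.

Near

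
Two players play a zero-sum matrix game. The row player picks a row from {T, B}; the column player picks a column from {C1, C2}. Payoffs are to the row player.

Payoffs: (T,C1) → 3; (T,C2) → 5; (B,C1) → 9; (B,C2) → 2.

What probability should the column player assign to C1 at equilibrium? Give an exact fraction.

Row minima: T → 3, B → 2; maximin = 3.
Column maxima: C1 → 9, C2 → 5; minimax = 5.
3 ≠ 5, so there is no saddle point; optimal play is mixed.
Let the row player play T with probability p. Expected payoff against C1: 3p + 9(1−p) = −6p + 9; against C2: 5p + 2(1−p) = 3p + 2.
Setting these equal: −6p + 9 = 3p + 2 ⇒ −9p = -7 ⇒ p = 7/9, and the value is (-6)·(7/9) + 9 = 13/3.
For the column player: with q = P(C1), equating T's and B's payoffs gives −2q + 5 = 7q + 2 ⇒ q = 1/3.

1/3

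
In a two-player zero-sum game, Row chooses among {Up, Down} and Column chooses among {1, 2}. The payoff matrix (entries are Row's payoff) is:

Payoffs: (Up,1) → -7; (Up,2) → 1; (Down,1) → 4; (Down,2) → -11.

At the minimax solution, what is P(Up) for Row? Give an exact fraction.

Row minima: Up → -7, Down → -11; maximin = -7.
Column maxima: 1 → 4, 2 → 1; minimax = 1.
-7 ≠ 1, so there is no saddle point; optimal play is mixed.
Let Row play Up with probability p. Expected payoff against 1: (-7)p + 4(1−p) = −11p + 4; against 2: 1p + (-11)(1−p) = 12p − 11.
Setting these equal: −11p + 4 = 12p − 11 ⇒ −23p = -15 ⇒ p = 15/23, and the value is (-11)·(15/23) + 4 = -73/23.
For Column: with q = P(1), equating Up's and Down's payoffs gives −8q + 1 = 15q − 11 ⇒ q = 12/23.

15/23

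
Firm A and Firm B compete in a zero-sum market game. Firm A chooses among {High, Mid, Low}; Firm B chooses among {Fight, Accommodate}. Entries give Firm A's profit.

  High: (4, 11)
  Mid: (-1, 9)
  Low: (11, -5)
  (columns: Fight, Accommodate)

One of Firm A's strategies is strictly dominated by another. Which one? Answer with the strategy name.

High gives a strictly higher payoff than Mid against every column: 4 > -1, 11 > 9.
So Mid is strictly dominated and Firm A never plays it.

Mid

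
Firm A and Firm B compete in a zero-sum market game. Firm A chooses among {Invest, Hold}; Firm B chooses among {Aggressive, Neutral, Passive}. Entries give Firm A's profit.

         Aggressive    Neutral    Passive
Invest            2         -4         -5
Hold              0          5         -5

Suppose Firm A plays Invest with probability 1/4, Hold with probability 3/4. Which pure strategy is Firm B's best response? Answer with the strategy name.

If Firm B plays Aggressive, Firm A's expected payoff is (1/4)·2 + (3/4)·0 = 1/2.
If Firm B plays Neutral, Firm A's expected payoff is (1/4)·(-4) + (3/4)·5 = 11/4.
If Firm B plays Passive, Firm A's expected payoff is (1/4)·(-5) + (3/4)·(-5) = -5.
Firm B minimizes Firm A's payoff; the smallest is -5, so the best response is Passive.

Passive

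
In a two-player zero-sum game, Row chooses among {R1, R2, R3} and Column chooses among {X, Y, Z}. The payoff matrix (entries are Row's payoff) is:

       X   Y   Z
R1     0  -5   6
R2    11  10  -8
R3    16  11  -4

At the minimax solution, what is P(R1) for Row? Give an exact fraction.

15/26

Row minima: R1 → -5, R2 → -8, R3 → -4; maximin = -4.
Column maxima: X → 16, Y → 11, Z → 6; minimax = 6.
-4 ≠ 6, so there is no saddle point; optimal play is mixed.
R2 is strictly dominated by R3, so Row never plays it.
X is strictly dominated by Y (it gives Row strictly more in every row), so Column never plays it.
On the remaining 2×2 (R1, R3 vs Y, Z):
Let Row play R1 with probability p. Expected payoff against Y: (-5)p + 11(1−p) = −16p + 11; against Z: 6p + (-4)(1−p) = 10p − 4.
Setting these equal: −16p + 11 = 10p − 4 ⇒ −26p = -15 ⇒ p = 15/26, and the value is (-16)·(15/26) + 11 = 23/13.
For Column: with q = P(Y), equating R1's and R3's payoffs gives −11q + 6 = 15q − 4 ⇒ q = 5/13.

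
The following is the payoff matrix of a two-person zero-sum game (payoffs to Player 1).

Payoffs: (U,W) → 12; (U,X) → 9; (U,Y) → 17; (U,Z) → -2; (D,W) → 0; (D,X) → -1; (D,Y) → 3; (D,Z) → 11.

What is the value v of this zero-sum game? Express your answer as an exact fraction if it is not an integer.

Row minima: U → -2, D → -1; maximin = -1.
Column maxima: W → 12, X → 9, Y → 17, Z → 11; minimax = 9.
-1 ≠ 9, so there is no saddle point; optimal play is mixed.
W is strictly dominated by X (it gives Player 1 strictly more in every row), so Player 2 never plays it.
Y is strictly dominated by X (it gives Player 1 strictly more in every row), so Player 2 never plays it.
On the remaining 2×2 (U, D vs X, Z):
Let Player 1 play U with probability p. Expected payoff against X: 9p + (-1)(1−p) = 10p − 1; against Z: (-2)p + 11(1−p) = −13p + 11.
Setting these equal: 10p − 1 = −13p + 11 ⇒ 23p = 12 ⇒ p = 12/23, and the value is (10)·(12/23) − 1 = 97/23.
For Player 2: with q = P(X), equating U's and D's payoffs gives 11q − 2 = −12q + 11 ⇒ q = 13/23.

97/23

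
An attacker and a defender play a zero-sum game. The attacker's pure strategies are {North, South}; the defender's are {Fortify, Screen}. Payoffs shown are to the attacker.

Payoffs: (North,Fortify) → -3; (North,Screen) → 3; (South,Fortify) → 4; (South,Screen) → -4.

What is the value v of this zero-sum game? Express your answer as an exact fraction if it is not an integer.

Row minima: North → -3, South → -4; maximin = -3.
Column maxima: Fortify → 4, Screen → 3; minimax = 3.
-3 ≠ 3, so there is no saddle point; optimal play is mixed.
Let the attacker play North with probability p. Expected payoff against Fortify: (-3)p + 4(1−p) = −7p + 4; against Screen: 3p + (-4)(1−p) = 7p − 4.
Setting these equal: −7p + 4 = 7p − 4 ⇒ −14p = -8 ⇒ p = 4/7, and the value is (-7)·(4/7) + 4 = 0.
For the defender: with q = P(Fortify), equating North's and South's payoffs gives −6q + 3 = 8q − 4 ⇒ q = 1/2.

0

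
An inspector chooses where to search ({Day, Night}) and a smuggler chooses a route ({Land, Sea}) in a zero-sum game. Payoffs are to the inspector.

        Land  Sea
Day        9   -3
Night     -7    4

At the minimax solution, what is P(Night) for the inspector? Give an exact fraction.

Row minima: Day → -3, Night → -7; maximin = -3.
Column maxima: Land → 9, Sea → 4; minimax = 4.
-3 ≠ 4, so there is no saddle point; optimal play is mixed.
Let the inspector play Day with probability p. Expected payoff against Land: 9p + (-7)(1−p) = 16p − 7; against Sea: (-3)p + 4(1−p) = −7p + 4.
Setting these equal: 16p − 7 = −7p + 4 ⇒ 23p = 11 ⇒ p = 11/23, and the value is (16)·(11/23) − 7 = 15/23.
For the smuggler: with q = P(Land), equating Day's and Night's payoffs gives 12q − 3 = −11q + 4 ⇒ q = 7/23.

12/23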